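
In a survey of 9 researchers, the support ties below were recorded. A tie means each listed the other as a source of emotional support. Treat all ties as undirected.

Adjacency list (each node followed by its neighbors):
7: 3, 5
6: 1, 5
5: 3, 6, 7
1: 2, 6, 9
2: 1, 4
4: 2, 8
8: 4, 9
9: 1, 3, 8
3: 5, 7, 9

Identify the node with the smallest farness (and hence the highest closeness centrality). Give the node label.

9

Farness (sum of distances to all others) for each node — 1:14, 2:18, 3:15, 4:20, 5:17, 6:16, 7:20, 8:17, 9:13.
The smallest farness is 13, for 9, so 9 has the highest closeness.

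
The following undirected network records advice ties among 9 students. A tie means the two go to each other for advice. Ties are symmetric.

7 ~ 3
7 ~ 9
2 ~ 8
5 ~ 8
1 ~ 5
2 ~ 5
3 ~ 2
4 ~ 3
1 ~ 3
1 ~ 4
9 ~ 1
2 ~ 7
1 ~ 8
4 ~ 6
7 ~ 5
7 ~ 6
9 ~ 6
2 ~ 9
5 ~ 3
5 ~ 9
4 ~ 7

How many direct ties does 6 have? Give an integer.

6 is directly tied to 4, 7, and 9. That is 3 neighbors, so the degree of 6 is 3.

3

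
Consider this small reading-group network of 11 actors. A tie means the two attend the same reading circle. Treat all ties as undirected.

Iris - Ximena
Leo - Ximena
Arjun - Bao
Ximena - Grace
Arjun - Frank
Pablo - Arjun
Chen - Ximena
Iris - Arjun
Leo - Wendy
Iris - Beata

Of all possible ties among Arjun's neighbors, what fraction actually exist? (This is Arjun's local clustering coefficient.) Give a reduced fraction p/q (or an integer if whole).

0

Arjun's neighbors: Bao, Frank, Iris, and Pablo (k = 4).
Possible neighbor pairs: C(4,2) = 6. Edges among them: none → e = 0.
Clustering(Arjun) = 0/6 = 0.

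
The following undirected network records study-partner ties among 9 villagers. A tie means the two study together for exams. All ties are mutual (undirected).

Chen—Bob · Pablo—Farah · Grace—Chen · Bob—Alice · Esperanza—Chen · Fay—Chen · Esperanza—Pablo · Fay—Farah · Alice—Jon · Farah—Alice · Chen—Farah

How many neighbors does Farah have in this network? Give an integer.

Farah is directly tied to Alice, Chen, Fay, and Pablo. That is 4 neighbors, so the degree of Farah is 4.

4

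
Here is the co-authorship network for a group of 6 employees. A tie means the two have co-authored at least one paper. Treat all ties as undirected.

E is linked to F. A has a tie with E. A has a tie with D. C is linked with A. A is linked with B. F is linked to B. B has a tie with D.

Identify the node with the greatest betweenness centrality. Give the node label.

Unnormalized betweenness of each node: A:11/2, B:2, C:0, D:0, E:1, F:1/2.
A has the largest value, 11/2, making it the main broker — the node through which the most shortest paths run.

A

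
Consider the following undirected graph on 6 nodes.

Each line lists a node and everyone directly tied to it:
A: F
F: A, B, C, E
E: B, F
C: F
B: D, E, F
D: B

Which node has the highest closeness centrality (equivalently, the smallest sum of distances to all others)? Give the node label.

F

Farness (sum of distances to all others) for each node — A:10, B:7, C:10, D:11, E:8, F:6.
The smallest farness is 6, for F, so F has the highest closeness.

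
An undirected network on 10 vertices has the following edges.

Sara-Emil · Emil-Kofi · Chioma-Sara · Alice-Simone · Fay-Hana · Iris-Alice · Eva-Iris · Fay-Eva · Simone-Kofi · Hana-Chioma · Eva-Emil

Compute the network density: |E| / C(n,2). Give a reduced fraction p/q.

There are 11 edges and 10 nodes, so the maximum possible is C(10,2) = 45.
Density = 11/45.

11/45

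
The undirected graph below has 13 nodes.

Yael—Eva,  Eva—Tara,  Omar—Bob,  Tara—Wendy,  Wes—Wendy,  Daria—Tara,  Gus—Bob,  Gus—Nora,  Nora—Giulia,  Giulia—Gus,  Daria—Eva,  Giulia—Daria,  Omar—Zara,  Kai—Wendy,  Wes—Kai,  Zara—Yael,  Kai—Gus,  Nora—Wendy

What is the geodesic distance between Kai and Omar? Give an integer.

One shortest route is Kai – Gus – Bob – Omar, which uses 3 edges, and at distance 2 from Kai we only reach {Bob, Giulia, Nora, Tara}, which does not include Omar. So d(Kai,Omar) = 3.

3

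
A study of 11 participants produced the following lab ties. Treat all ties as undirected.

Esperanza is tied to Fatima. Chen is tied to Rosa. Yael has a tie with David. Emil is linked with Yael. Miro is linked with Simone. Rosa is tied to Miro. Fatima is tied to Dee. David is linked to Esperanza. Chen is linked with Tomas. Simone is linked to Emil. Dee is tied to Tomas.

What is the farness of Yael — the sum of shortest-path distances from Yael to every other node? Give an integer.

30

Distances from Yael: Chen:5, David:1, Dee:4, Emil:1, Esperanza:2, Fatima:3, Miro:3, Rosa:4, Simone:2, Tomas:5.
Sum = 5 + 1 + 4 + 1 + 2 + 3 + 3 + 4 + 2 + 5 = 30.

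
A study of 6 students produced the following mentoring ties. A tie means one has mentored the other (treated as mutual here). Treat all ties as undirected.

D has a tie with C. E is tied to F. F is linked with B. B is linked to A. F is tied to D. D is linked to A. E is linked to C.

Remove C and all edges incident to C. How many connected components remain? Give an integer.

1

C's neighbors (D and E) remain reachable from one another through other ties, so the rest of the network stays in one piece.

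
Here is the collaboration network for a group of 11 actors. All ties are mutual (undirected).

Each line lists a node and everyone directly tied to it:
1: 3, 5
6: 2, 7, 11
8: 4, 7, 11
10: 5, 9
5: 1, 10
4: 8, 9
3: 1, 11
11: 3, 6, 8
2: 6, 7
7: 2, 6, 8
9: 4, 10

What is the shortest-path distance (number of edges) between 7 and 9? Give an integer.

One shortest route is 7 – 8 – 4 – 9, which uses 3 edges, and at distance 2 from 7 we only reach {4, 11}, which does not include 9. So d(7,9) = 3.

3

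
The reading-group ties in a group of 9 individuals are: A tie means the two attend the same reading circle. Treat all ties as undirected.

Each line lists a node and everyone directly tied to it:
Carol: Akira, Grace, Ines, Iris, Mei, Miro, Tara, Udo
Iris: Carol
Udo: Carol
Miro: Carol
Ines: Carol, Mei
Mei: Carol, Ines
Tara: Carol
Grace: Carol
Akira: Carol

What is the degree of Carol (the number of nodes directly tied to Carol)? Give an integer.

8

Carol is directly tied to Akira, Grace, Ines, Iris, Mei, Miro, Tara, and Udo. That is 8 neighbors, so the degree of Carol is 8.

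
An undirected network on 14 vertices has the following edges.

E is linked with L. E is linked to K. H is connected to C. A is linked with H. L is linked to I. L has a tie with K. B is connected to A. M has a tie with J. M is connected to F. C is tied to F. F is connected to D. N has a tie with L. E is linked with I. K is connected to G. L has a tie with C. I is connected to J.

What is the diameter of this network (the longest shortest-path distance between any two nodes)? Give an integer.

6

Eccentricity of each node (its greatest distance to any other): A:5, B:6, C:3, D:5, E:5, F:4, G:6, H:4, I:5, J:6, K:5, L:4, M:5, N:5.
The maximum eccentricity is 6, realized for instance by the pair J–B via J – I – L – C – H – A – B. So the diameter is 6.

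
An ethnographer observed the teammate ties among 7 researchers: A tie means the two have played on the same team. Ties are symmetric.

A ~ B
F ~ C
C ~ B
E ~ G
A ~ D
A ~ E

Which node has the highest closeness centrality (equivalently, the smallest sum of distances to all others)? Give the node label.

A

Farness (sum of distances to all others) for each node — A:10, B:11, C:14, D:15, E:13, F:19, G:18.
The smallest farness is 10, for A, so A has the highest closeness.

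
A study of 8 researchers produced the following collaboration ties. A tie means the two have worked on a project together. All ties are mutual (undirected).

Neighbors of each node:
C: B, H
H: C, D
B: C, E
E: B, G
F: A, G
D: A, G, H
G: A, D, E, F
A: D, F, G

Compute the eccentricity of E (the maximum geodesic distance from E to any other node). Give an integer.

Distances from E: A:2, B:1, C:2, D:2, F:2, G:1, H:3.
The largest is 3 (to H), so the eccentricity of E is 3.

3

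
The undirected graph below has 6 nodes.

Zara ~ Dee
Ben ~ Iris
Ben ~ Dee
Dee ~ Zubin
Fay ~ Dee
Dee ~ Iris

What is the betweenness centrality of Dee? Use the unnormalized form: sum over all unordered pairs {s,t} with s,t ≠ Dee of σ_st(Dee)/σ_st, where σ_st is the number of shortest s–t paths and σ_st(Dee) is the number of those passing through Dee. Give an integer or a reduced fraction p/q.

Pairs whose geodesics pass through Dee — Ben–Zara: 1; Ben–Fay: 1; Ben–Zubin: 1; Zara–Fay: 1; Zara–Iris: 1; Zara–Zubin: 1; Fay–Iris: 1; Fay–Zubin: 1; Iris–Zubin: 1.
All other pairs contribute 0.
Summing the contributions gives betweenness(Dee) = 9.

9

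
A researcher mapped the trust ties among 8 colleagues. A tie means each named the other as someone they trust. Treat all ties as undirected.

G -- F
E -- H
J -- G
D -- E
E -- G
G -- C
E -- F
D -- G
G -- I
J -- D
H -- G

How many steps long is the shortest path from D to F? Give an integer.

One shortest route is D – G – F, which uses 2 edges, and D and F are not directly tied, so nothing shorter exists. So d(D,F) = 2.

2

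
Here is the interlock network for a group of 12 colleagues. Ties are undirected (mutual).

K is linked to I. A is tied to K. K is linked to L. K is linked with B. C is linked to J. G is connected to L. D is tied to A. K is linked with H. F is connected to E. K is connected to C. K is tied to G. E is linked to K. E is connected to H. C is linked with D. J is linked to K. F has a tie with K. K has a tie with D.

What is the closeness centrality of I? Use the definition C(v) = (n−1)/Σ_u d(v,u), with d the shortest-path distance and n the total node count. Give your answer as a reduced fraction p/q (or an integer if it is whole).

11/21

Distances from I: A:2, B:2, C:2, D:2, E:2, F:2, G:2, H:2, J:2, K:1, L:2. Sum = 21.
n = 12, so closeness = 11/21.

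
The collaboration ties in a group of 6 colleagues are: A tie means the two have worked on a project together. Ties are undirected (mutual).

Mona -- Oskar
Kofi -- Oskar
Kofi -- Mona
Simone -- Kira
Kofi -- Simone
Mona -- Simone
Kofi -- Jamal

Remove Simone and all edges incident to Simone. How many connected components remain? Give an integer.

Without Simone, the remaining ties split the others into: {Jamal, Kofi, Mona, Oskar}; {Kira}.
That's 2 separate components.

2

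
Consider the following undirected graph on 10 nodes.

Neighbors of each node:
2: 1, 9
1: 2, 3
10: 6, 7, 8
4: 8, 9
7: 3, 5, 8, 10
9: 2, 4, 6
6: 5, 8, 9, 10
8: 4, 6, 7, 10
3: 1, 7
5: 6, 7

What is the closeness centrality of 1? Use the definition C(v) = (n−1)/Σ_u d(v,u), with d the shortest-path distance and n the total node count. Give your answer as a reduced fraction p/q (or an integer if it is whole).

3/7

Distances from 1: 2:1, 3:1, 4:3, 5:3, 6:3, 7:2, 8:3, 9:2, 10:3. Sum = 21.
n = 10, so closeness = 9/21 = 3/7.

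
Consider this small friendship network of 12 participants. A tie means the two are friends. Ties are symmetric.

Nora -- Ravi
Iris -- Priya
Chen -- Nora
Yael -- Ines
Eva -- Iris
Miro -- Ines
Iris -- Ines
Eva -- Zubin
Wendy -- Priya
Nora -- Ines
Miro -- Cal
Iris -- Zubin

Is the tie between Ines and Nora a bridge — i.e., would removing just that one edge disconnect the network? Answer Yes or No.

Yes

Without the Ines–Nora edge there is no alternate route between Ines and Nora, so the network disconnects. It is a bridge.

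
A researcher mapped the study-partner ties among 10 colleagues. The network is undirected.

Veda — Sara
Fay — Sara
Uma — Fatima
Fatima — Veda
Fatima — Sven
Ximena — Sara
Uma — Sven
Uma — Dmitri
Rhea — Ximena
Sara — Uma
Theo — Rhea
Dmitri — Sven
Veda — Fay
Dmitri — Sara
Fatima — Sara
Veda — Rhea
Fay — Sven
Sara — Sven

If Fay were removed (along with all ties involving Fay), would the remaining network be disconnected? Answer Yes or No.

No

Even without Fay, every remaining node can still reach every other (the residual graph is connected), so Fay is not a cut vertex.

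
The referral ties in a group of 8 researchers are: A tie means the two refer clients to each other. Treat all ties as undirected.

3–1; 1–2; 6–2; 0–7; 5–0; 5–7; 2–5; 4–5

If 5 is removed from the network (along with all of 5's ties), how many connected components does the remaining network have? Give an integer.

3

Without 5, the remaining ties split the others into: {4}; {1, 2, 3, 6}; {0, 7}.
That's 3 separate components.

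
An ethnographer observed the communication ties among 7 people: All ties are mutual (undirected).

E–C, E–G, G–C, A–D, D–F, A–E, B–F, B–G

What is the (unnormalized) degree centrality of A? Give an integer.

2

A is directly tied to D and E. That is 2 neighbors, so the degree of A is 2.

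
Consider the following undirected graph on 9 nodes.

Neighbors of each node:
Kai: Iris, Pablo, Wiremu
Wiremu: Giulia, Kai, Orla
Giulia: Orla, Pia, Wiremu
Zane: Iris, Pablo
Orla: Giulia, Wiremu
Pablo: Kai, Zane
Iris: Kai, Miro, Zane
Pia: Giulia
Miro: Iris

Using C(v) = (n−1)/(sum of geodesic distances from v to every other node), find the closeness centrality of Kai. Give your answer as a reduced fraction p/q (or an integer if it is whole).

Distances from Kai: Giulia:2, Iris:1, Miro:2, Orla:2, Pablo:1, Pia:3, Wiremu:1, Zane:2. Sum = 14.
n = 9, so closeness = 8/14 = 4/7.

4/7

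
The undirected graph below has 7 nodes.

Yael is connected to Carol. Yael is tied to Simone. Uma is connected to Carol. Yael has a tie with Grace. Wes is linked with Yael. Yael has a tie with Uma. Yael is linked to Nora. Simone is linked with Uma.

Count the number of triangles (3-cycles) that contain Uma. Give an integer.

2

Uma's neighbors: Carol, Simone, and Yael.
Neighbor pairs that are themselves tied: Uma–Carol–Yael; Uma–Simone–Yael. Each forms one triangle with Uma, for 2 in total.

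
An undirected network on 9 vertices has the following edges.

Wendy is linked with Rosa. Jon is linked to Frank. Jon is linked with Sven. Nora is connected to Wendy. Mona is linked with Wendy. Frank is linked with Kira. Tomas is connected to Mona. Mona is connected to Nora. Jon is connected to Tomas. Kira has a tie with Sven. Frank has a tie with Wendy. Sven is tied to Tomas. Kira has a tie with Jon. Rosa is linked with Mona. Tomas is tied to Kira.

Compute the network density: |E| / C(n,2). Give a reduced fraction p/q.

5/12

There are 15 edges and 9 nodes, so the maximum possible is C(9,2) = 36.
Density = 15/36 = 5/12.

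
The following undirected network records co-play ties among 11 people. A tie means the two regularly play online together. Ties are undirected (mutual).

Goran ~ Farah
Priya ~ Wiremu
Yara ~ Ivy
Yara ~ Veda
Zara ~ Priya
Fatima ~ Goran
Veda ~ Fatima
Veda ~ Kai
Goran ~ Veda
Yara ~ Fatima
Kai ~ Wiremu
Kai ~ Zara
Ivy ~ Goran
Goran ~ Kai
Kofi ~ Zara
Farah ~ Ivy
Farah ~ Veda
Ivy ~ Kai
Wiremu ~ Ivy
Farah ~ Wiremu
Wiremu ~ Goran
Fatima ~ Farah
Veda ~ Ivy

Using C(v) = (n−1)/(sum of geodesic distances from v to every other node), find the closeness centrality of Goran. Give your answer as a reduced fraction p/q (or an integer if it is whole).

2/3

Distances from Goran: Farah:1, Fatima:1, Ivy:1, Kai:1, Kofi:3, Priya:2, Veda:1, Wiremu:1, Yara:2, Zara:2. Sum = 15.
n = 11, so closeness = 10/15 = 2/3.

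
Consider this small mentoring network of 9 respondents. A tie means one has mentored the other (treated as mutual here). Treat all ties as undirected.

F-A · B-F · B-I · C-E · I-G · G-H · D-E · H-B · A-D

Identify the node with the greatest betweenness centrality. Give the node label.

Unnormalized betweenness of each node: A:15, B:31/2, C:0, D:12, E:7, F:16, G:1/2, H:3, I:3.
F has the largest value, 16, making it the main broker — the node through which the most shortest paths run.

F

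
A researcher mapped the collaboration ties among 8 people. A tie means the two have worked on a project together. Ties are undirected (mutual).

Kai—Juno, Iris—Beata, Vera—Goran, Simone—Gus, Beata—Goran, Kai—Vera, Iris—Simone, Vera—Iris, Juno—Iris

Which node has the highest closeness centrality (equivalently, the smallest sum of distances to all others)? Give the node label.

Farness (sum of distances to all others) for each node — Beata:14, Goran:16, Gus:20, Iris:10, Juno:14, Kai:16, Simone:14, Vera:12.
The smallest farness is 10, for Iris, so Iris has the highest closeness.

Iris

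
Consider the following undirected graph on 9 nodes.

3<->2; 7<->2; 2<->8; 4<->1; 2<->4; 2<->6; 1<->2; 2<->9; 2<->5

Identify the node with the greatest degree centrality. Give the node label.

Degrees — 1:2, 2:8, 3:1, 4:2, 5:1, 6:1, 7:1, 8:1, 9:1.
The maximum is 8, attained only by 2.

2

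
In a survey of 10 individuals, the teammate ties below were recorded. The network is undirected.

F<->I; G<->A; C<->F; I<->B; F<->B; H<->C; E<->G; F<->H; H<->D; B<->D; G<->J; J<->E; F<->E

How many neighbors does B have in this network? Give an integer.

B is directly tied to D, F, and I. That is 3 neighbors, so the degree of B is 3.

3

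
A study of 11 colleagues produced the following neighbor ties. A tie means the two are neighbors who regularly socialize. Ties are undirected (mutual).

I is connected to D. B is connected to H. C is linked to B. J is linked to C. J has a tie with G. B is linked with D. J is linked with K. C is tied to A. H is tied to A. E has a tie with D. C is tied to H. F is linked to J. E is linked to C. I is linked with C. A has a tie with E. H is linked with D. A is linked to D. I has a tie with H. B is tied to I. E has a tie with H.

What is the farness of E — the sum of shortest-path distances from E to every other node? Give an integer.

Distances from E: A:1, B:2, C:1, D:1, F:3, G:3, H:1, I:2, J:2, K:3.
Sum = 1 + 2 + 1 + 1 + 3 + 3 + 1 + 2 + 2 + 3 = 19.

19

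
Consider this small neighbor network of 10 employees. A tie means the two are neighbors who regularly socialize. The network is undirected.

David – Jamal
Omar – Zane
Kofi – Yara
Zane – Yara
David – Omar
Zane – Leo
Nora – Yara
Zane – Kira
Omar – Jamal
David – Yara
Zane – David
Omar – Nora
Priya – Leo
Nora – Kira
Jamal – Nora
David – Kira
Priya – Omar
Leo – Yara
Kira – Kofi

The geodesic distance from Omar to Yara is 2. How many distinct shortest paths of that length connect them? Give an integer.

3

The shortest distance is 2. The length-2 paths are: Omar–Nora–Yara; Omar–David–Yara; Omar–Zane–Yara.
That gives 3 distinct shortest paths.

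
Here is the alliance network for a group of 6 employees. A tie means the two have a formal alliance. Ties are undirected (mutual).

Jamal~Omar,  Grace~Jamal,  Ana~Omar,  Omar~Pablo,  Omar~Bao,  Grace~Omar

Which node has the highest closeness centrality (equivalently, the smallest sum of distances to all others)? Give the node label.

Omar

Farness (sum of distances to all others) for each node — Ana:9, Bao:9, Grace:8, Jamal:8, Omar:5, Pablo:9.
The smallest farness is 5, for Omar, so Omar has the highest closeness.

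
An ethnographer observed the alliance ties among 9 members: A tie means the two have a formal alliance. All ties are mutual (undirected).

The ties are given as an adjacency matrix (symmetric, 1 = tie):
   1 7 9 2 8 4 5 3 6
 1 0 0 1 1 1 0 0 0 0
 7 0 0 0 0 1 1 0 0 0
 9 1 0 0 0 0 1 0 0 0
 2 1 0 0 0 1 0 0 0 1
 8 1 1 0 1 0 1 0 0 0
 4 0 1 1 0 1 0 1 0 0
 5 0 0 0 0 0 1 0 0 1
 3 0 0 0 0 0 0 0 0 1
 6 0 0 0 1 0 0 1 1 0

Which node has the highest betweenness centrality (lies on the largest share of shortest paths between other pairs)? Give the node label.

6

Unnormalized betweenness of each node: 1:5/2, 2:19/3, 3:0, 4:43/6, 5:4, 6:25/3, 7:0, 8:29/6, 9:5/6.
6 has the largest value, 25/3, making it the main broker — the node through which the most shortest paths run.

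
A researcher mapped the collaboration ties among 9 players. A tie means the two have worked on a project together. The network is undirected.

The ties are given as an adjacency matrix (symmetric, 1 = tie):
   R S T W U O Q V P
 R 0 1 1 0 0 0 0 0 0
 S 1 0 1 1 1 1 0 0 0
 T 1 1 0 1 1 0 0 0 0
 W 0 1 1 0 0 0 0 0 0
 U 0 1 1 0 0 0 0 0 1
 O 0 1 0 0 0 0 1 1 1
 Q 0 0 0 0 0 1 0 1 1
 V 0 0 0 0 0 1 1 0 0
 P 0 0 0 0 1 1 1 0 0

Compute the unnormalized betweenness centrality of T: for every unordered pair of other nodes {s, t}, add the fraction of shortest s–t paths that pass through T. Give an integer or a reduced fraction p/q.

13/6

Pairs whose geodesics pass through T — R–W: 1/2; R–U: 1/2; R–P: 1/3; W–U: 1/2; W–P: 1/3.
All other pairs contribute 0.
Summing the contributions gives betweenness(T) = 13/6.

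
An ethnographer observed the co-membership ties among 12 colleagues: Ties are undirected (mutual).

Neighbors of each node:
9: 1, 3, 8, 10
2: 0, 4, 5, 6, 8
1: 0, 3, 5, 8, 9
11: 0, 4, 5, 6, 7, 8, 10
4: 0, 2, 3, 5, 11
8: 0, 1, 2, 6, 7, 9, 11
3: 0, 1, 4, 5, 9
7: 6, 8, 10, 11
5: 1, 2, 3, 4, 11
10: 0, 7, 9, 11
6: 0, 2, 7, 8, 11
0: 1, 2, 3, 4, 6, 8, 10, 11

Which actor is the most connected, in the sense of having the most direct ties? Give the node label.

0

Degrees — 0:8, 1:5, 2:5, 3:5, 4:5, 5:5, 6:5, 7:4, 8:7, 9:4, 10:4, 11:7.
The maximum is 8, attained only by 0.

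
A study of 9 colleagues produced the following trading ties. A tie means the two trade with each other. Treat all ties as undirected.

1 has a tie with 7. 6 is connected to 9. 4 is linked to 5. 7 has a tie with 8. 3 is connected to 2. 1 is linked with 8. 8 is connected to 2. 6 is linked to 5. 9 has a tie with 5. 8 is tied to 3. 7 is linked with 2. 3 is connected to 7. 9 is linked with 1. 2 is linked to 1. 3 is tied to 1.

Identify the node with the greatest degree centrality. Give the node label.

Degrees — 1:5, 2:4, 3:4, 4:1, 5:3, 6:2, 7:4, 8:4, 9:3.
The maximum is 5, attained only by 1.

1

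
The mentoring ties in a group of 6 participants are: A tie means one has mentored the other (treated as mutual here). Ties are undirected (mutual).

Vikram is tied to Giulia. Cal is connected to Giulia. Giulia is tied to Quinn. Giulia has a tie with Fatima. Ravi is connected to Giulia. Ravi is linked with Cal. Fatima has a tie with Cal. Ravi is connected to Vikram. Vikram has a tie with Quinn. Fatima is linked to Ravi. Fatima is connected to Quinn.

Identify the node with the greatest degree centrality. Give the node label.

Degrees — Cal:3, Fatima:4, Giulia:5, Quinn:3, Ravi:4, Vikram:3.
The maximum is 5, attained only by Giulia.

Giulia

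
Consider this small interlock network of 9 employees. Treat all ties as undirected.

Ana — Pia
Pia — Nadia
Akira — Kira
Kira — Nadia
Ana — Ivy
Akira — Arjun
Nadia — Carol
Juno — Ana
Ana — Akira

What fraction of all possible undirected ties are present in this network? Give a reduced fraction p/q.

1/4

There are 9 edges and 9 nodes, so the maximum possible is C(9,2) = 36.
Density = 9/36 = 1/4.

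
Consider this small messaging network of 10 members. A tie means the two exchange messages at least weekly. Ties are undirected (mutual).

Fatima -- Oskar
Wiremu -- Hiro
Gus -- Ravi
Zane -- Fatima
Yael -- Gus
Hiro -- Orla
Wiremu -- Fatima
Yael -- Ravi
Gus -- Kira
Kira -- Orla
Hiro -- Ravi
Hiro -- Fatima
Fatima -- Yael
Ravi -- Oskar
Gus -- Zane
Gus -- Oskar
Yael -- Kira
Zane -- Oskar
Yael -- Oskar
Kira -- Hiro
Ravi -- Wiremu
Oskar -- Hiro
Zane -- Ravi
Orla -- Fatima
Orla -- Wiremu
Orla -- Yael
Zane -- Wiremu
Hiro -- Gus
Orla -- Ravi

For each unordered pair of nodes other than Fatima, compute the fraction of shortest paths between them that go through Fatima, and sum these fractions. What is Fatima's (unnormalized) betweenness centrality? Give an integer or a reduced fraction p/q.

107/60

Pairs whose geodesics pass through Fatima — Zane–Orla: 1/3; Zane–Yael: 1/4; Zane–Hiro: 1/5; Orla–Oskar: 1/4; Oskar–Wiremu: 1/4; Wiremu–Yael: 1/3; Yael–Hiro: 1/6.
All other pairs contribute 0.
Summing the contributions gives betweenness(Fatima) = 107/60.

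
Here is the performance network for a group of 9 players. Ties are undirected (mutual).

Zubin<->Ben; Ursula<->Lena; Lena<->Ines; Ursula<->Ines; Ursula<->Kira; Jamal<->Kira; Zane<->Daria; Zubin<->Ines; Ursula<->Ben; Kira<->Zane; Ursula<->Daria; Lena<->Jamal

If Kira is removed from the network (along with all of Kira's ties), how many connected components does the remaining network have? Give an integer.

1

Kira's neighbors (Jamal, Ursula, and Zane) remain reachable from one another through other ties, so the rest of the network stays in one piece.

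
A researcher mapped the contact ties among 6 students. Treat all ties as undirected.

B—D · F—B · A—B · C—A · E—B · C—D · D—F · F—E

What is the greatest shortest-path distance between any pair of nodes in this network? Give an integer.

Eccentricity of each node (its greatest distance to any other): A:2, B:2, C:3, D:2, E:3, F:2.
The maximum eccentricity is 3, realized for instance by the pair E–C via E – B – A – C. So the diameter is 3.

3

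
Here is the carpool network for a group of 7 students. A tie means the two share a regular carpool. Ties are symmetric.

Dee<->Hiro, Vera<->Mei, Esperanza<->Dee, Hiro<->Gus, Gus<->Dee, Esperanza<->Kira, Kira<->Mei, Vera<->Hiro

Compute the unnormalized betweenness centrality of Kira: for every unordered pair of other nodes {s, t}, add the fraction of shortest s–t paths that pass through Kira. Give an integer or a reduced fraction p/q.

2

Pairs whose geodesics pass through Kira — Mei–Esperanza: 1; Mei–Dee: 1/2; Esperanza–Vera: 1/2.
All other pairs contribute 0.
Summing the contributions gives betweenness(Kira) = 2.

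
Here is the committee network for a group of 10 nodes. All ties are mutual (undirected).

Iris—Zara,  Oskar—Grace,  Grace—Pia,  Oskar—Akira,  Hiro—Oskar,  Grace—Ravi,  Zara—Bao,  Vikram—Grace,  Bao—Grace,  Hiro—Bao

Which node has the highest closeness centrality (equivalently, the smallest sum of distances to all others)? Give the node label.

Grace

Farness (sum of distances to all others) for each node — Akira:26, Bao:16, Grace:14, Hiro:20, Iris:30, Oskar:18, Pia:22, Ravi:22, Vikram:22, Zara:22.
The smallest farness is 14, for Grace, so Grace has the highest closeness.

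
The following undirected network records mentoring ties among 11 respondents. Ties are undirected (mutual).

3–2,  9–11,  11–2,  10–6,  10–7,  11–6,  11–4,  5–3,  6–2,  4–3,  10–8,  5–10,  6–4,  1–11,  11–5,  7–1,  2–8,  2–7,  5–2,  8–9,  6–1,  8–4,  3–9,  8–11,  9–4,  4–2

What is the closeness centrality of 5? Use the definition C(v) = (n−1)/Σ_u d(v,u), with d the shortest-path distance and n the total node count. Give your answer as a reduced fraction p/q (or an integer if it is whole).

5/8

Distances from 5: 1:2, 2:1, 3:1, 4:2, 6:2, 7:2, 8:2, 9:2, 10:1, 11:1. Sum = 16.
n = 11, so closeness = 10/16 = 5/8.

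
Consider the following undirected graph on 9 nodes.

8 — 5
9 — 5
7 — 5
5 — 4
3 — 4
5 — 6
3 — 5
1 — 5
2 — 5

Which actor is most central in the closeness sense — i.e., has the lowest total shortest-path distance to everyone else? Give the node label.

5

Farness (sum of distances to all others) for each node — 1:15, 2:15, 3:14, 4:14, 5:8, 6:15, 7:15, 8:15, 9:15.
The smallest farness is 8, for 5, so 5 has the highest closeness.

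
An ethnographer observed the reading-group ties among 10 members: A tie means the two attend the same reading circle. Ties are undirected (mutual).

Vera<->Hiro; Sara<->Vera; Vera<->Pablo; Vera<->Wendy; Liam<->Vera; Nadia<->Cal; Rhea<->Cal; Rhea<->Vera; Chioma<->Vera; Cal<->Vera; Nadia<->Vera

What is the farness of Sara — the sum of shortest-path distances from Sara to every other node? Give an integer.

Distances from Sara: Cal:2, Chioma:2, Hiro:2, Liam:2, Nadia:2, Pablo:2, Rhea:2, Vera:1, Wendy:2.
Sum = 2 + 2 + 2 + 2 + 2 + 2 + 2 + 1 + 2 = 17.

17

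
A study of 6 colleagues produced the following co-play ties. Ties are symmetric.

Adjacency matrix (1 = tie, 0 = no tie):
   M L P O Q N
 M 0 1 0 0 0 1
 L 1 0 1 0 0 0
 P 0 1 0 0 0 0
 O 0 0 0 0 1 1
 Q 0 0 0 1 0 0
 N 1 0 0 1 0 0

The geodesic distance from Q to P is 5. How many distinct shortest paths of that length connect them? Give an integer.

The shortest distance is 5, and the only length-5 path is Q–O–N–M–L–P. So there is exactly 1 shortest path.

1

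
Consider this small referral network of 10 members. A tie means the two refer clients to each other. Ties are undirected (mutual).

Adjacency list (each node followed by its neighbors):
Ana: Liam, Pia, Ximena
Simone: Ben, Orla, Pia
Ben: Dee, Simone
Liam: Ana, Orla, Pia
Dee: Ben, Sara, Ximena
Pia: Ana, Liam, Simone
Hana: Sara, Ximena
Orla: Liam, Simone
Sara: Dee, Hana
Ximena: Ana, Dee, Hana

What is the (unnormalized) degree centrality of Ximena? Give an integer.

3

Ximena is directly tied to Ana, Dee, and Hana. That is 3 neighbors, so the degree of Ximena is 3.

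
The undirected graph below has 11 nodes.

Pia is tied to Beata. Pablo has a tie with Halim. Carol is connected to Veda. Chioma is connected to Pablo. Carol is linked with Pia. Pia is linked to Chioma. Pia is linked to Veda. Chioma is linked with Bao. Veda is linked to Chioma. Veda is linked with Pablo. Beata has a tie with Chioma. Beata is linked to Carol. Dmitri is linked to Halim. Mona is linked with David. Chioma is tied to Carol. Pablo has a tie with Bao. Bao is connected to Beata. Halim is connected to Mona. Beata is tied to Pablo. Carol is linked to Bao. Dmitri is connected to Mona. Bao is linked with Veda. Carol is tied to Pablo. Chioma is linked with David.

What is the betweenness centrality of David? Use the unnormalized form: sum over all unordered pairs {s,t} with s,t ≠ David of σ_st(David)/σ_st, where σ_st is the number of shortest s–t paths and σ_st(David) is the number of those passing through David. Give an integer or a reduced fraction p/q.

47/10

Pairs whose geodesics pass through David — Mona–Chioma: 1; Mona–Carol: 1/2; Mona–Pia: 1; Mona–Bao: 1/2; Mona–Veda: 1/2; Mona–Beata: 1/2; Dmitri–Chioma: 1/2; Dmitri–Pia: 1/5.
All other pairs contribute 0.
Summing the contributions gives betweenness(David) = 47/10.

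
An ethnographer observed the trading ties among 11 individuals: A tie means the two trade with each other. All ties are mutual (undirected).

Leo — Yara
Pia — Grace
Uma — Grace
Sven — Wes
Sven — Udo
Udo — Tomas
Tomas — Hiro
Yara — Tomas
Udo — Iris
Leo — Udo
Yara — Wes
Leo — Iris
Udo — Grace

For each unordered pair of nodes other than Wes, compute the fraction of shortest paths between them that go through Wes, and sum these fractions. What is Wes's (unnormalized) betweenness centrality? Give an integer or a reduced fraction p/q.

1

Pairs whose geodesics pass through Wes — Yara–Sven: 1.
All other pairs contribute 0.
Summing the contributions gives betweenness(Wes) = 1.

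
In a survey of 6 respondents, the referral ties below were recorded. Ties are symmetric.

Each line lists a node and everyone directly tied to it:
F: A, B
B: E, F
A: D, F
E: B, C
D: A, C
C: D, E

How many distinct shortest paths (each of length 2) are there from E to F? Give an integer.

1

The shortest distance is 2, and the only length-2 path is E–B–F. So there is exactly 1 shortest path.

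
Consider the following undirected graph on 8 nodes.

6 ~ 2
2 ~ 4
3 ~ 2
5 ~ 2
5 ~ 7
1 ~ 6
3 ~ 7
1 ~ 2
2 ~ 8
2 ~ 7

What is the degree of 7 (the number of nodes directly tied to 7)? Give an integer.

7 is directly tied to 2, 3, and 5. That is 3 neighbors, so the degree of 7 is 3.

3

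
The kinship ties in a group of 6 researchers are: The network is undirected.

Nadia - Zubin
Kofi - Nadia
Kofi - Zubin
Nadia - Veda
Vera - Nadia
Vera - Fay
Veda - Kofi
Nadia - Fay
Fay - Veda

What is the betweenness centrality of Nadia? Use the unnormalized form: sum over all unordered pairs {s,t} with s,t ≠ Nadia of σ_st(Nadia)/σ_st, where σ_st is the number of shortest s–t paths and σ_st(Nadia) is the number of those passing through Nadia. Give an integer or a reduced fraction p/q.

9/2

Pairs whose geodesics pass through Nadia — Vera–Zubin: 1; Vera–Kofi: 1; Vera–Veda: 1/2; Zubin–Fay: 1; Zubin–Veda: 1/2; Fay–Kofi: 1/2.
All other pairs contribute 0.
Summing the contributions gives betweenness(Nadia) = 9/2.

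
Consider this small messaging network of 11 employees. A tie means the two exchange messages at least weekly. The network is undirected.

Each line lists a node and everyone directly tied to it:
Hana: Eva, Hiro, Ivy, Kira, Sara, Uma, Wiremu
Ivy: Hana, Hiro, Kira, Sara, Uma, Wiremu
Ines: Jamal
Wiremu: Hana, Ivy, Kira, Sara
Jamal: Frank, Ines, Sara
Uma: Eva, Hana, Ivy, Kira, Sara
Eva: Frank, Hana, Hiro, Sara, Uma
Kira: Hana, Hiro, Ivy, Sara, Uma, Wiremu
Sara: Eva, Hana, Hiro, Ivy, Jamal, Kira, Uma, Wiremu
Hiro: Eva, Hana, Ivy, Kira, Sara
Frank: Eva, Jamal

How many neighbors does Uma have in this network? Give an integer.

Uma is directly tied to Eva, Hana, Ivy, Kira, and Sara. That is 5 neighbors, so the degree of Uma is 5.

5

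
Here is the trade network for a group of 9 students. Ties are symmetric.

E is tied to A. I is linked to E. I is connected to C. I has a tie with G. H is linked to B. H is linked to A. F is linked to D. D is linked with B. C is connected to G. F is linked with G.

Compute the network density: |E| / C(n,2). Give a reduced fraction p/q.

5/18

There are 10 edges and 9 nodes, so the maximum possible is C(9,2) = 36.
Density = 10/36 = 5/18.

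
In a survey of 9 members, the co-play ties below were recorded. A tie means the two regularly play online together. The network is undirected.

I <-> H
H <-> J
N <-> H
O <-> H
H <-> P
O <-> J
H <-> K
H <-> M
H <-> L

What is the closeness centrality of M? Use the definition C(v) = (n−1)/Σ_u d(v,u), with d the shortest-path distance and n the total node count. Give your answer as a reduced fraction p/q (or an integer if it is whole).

8/15

Distances from M: H:1, I:2, J:2, K:2, L:2, N:2, O:2, P:2. Sum = 15.
n = 9, so closeness = 8/15.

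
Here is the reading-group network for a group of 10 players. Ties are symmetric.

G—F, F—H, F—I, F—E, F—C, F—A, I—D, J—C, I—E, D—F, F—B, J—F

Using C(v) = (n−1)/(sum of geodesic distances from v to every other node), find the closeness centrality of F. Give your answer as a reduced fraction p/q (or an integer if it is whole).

1

Distances from F: A:1, B:1, C:1, D:1, E:1, G:1, H:1, I:1, J:1. Sum = 9.
n = 10, so closeness = 9/9 = 1.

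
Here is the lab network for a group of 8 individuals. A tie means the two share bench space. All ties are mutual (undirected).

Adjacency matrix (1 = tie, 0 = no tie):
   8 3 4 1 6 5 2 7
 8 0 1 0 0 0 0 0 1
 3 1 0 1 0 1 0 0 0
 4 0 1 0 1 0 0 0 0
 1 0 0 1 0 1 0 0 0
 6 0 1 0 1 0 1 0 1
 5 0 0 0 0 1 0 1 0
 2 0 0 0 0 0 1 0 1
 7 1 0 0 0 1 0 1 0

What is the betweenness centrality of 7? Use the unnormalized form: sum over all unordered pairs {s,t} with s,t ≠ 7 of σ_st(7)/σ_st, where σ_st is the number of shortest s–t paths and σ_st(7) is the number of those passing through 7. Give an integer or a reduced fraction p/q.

Pairs whose geodesics pass through 7 — 8–1: 1/3; 8–6: 1/2; 8–5: 2/3; 8–2: 1; 3–2: 2/3; 4–2: 3/5; 1–2: 1/2; 6–2: 1/2.
All other pairs contribute 0.
Summing the contributions gives betweenness(7) = 143/30.

143/30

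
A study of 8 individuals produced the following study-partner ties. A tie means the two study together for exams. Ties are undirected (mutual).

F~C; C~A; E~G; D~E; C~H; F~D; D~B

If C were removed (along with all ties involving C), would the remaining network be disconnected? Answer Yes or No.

Yes

Removing C leaves {B, D, E, F, and G} with no path to {H}, so the network splits into 3 components. C is a cut vertex.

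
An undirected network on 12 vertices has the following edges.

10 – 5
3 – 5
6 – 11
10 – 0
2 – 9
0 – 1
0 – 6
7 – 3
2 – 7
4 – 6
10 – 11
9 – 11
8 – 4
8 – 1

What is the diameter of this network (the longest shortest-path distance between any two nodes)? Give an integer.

Eccentricity of each node (its greatest distance to any other): 0:4, 1:5, 2:5, 3:5, 4:5, 5:4, 6:4, 7:6, 8:6, 9:4, 10:3, 11:3.
The maximum eccentricity is 6, realized for instance by the pair 7–8 via 7 – 3 – 5 – 10 – 0 – 1 – 8. So the diameter is 6.

6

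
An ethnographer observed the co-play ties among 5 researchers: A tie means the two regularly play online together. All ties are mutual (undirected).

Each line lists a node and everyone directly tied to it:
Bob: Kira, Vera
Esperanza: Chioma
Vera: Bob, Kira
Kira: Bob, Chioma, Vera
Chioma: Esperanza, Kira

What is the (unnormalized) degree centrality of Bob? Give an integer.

2

Bob is directly tied to Kira and Vera. That is 2 neighbors, so the degree of Bob is 2.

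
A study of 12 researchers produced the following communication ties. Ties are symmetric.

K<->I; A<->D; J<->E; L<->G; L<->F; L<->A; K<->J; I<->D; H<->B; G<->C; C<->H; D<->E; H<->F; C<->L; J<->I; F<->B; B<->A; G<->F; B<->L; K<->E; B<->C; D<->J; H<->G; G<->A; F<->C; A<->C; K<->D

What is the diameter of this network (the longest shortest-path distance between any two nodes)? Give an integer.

4

Eccentricity of each node (its greatest distance to any other): A:2, B:3, C:3, D:3, E:4, F:4, G:3, H:4, I:4, J:4, K:4, L:3.
The maximum eccentricity is 4, realized for instance by the pair I–H via I – D – A – B – H. So the diameter is 4.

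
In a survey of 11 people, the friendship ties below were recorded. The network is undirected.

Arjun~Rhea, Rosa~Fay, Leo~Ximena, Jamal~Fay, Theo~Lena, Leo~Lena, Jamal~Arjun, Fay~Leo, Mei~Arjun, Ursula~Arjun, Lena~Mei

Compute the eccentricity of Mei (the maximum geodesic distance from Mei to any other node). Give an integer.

Distances from Mei: Arjun:1, Fay:3, Jamal:2, Lena:1, Leo:2, Rhea:2, Rosa:4, Theo:2, Ursula:2, Ximena:3.
The largest is 4 (to Rosa), so the eccentricity of Mei is 4.

4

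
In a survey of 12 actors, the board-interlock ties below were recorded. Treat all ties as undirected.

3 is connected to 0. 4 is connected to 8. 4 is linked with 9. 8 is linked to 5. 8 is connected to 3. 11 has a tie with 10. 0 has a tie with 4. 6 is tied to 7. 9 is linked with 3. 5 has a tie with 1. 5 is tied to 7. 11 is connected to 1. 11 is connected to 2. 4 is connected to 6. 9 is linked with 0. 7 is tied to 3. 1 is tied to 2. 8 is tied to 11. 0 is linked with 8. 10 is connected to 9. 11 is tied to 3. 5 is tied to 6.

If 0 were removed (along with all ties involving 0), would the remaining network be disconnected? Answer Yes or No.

No

Even without 0, every remaining node can still reach every other (the residual graph is connected), so 0 is not a cut vertex.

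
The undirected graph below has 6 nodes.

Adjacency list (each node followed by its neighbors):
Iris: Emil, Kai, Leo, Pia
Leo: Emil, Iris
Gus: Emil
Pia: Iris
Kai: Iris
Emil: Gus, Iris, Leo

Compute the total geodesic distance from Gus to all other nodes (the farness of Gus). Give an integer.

Distances from Gus: Emil:1, Iris:2, Kai:3, Leo:2, Pia:3.
Sum = 1 + 2 + 3 + 2 + 3 = 11.

11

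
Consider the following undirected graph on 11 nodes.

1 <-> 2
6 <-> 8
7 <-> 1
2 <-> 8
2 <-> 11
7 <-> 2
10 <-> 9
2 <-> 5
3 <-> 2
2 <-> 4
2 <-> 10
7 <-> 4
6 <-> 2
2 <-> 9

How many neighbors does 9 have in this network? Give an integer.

2

9 is directly tied to 2 and 10. That is 2 neighbors, so the degree of 9 is 2.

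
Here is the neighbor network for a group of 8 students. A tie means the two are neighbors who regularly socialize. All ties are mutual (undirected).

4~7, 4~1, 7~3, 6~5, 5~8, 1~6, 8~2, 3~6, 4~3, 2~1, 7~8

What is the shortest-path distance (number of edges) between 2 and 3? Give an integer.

3

One shortest route is 2 – 1 – 4 – 3, which uses 3 edges, and at distance 2 from 2 we only reach {4, 5, 6, 7}, which does not include 3. So d(2,3) = 3.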